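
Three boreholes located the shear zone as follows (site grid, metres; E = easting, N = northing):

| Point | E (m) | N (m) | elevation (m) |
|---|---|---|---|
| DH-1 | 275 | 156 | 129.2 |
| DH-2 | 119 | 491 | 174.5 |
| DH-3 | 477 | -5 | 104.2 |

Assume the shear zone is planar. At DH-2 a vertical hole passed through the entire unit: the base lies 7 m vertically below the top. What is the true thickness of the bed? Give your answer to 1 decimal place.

Let the plane be z = a·E + b·N + c.
DH-2−DH-1: −156a + 335b = 45.3;  DH-3−DH-1: 202a − 161b = −25.
Solving gives a = −0.02542, b = 0.12339.
|∇z| = √(a²+b²) = 0.12598, so dip δ = arctan(0.12598) = 7.18°.
True thickness = vertical thickness × cos δ = 7 × cos 7.18° = 6.9 m.

6.9 m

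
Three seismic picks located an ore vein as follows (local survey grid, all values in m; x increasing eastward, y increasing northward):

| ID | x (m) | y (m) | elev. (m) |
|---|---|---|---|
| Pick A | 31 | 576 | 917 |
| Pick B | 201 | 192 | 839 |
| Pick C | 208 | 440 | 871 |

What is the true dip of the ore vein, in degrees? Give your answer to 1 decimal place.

Let the plane be z = a·x + b·y + c.
Pick B−Pick A: 170a − 384b = −78;  Pick C−Pick A: 177a − 136b = −46.
Solving gives a = −0.15733, b = 0.13347.
Gradient magnitude |∇z| = √(a² + b²) = √(0.02475 + 0.01782) = 0.20632.
True dip = arctan(0.20632) = 11.7°, dipping toward SE (azimuth ≈ 130°).

11.7°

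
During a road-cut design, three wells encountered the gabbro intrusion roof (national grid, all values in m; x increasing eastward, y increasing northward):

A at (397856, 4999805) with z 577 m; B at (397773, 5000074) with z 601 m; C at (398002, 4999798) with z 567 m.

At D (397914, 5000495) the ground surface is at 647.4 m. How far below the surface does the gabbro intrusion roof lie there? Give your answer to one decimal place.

26.5 m

Two edge vectors: A→B = (-83, 269, 24), A→C = (146, -7, -10).
Normal n = (A→B) × (A→C) = (-2522, 2674, -38693).
So ∂z/∂x = −n_x/n_z = −0.065179748 and ∂z/∂y = −n_y/n_z = 0.069108107.
Intercept c from A: 577 + 25932.15 − 345527.06 = −319017.91.
At (397914, 5000495): z_contact = −25935.93 + 345574.75 − 319017.91 = 620.90 m.
Depth below ground = 647.4 − 620.90 = 26.5 m.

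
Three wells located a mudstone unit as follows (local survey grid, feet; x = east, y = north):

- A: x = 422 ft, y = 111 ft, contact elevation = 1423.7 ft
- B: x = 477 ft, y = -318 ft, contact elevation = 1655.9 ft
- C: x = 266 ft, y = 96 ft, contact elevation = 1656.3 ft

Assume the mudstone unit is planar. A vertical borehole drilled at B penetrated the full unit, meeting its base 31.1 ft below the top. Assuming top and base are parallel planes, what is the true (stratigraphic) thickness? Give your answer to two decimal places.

Two edge vectors: A→B = (55, -429, 232.2), A→C = (-156, -15, 232.6).
Normal n = (A→B) × (A→C) = (-96302.4, -49016.2, -67749).
So ∂z/∂x = −n_x/n_z = −1.42146 and ∂z/∂y = −n_y/n_z = −0.72350.
|∇z| = √(a²+b²) = 1.59499, so dip δ = arctan(1.59499) = 57.91°.
True thickness = vertical thickness × cos δ = 31.1 × cos 57.91° = 16.52 ft.

16.52 ft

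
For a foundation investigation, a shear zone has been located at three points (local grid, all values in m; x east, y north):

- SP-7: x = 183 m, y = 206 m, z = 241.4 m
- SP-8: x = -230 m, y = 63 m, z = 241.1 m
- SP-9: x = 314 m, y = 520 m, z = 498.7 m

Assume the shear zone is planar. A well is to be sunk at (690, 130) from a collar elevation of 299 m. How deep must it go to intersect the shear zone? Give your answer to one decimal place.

298.1 m

Let the plane be z = a·x + b·y + c.
SP-8−SP-7: −413a − 143b = −0.3;  SP-9−SP-7: 131a + 314b = 257.3.
Solving gives a = −0.33078, b = 0.95743.
Then c = 241.4 − a·183 − b·206 = 104.70.
At (690, 130): z_contact = −228.24 + 124.47 + 104.70 = 0.93 m.
Depth below ground = 299 − 0.93 = 298.1 m.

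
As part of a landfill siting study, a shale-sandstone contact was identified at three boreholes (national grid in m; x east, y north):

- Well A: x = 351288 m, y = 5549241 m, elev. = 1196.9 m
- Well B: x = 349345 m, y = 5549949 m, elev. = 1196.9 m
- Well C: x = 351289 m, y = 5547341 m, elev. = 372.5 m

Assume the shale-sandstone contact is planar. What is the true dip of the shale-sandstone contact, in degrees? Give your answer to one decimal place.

24.8°

Let the plane be z = a·x + b·y + c.
Well B−Well A: −1943a + 708b = 0;  Well C−Well A: 1a − 1900b = −824.4.
Solving gives a = 0.15814, b = 0.43398.
Gradient magnitude |∇z| = √(a² + b²) = √(0.02501 + 0.18834) = 0.46189.
True dip = arctan(0.46189) = 24.8°, dipping toward SSW (azimuth ≈ 200°).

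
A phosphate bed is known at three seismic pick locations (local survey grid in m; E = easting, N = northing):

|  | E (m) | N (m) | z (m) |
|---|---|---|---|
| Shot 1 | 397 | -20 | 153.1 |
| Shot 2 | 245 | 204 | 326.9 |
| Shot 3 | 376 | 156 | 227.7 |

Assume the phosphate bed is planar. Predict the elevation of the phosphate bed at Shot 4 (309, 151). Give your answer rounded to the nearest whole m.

Let the plane be z = a·E + b·N + c.
Shot 2−Shot 1: −152a + 224b = 173.8;  Shot 3−Shot 1: −21a + 176b = 74.6.
Solving gives a = −0.62946, b = 0.34876.
Then c = 153.1 − a·397 − b·-20 = 409.97.
At (309, 151): z = −194.5 + 52.7 + 409.97 = 268.1 m.

268 m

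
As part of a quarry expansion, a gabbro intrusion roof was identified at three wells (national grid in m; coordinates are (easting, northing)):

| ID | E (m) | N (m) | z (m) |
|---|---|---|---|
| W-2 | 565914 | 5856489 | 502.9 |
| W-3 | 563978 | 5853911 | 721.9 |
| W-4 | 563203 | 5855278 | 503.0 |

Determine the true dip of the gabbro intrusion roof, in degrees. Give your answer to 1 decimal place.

8.0°

Let the plane be z = a·E + b·N + c.
W-3−W-2: −1936a − 2578b = 219;  W-4−W-2: −2711a − 1211b = 0.1.
Solving gives a = 0.05705, b = −0.12779.
Gradient magnitude |∇z| = √(a² + b²) = √(0.00325 + 0.01633) = 0.13994.
True dip = arctan(0.13994) = 8.0°, dipping toward NNW (azimuth ≈ 336°).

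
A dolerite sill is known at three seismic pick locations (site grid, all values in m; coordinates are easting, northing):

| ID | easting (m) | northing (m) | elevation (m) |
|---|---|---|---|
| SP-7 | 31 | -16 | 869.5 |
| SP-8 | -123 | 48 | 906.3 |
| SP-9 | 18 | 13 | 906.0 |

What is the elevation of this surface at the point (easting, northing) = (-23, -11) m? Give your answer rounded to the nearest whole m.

858 m

Let the plane be z = a·easting + b·northing + c.
SP-8−SP-7: −154a + 64b = 36.8;  SP-9−SP-7: −13a + 29b = 36.5.
Solving gives a = 0.34915, b = 1.41513.
Then c = 869.5 − a·31 − b·-16 = 881.32.
At (-23, -11): z = −8.0 − 15.6 + 881.32 = 857.7 m.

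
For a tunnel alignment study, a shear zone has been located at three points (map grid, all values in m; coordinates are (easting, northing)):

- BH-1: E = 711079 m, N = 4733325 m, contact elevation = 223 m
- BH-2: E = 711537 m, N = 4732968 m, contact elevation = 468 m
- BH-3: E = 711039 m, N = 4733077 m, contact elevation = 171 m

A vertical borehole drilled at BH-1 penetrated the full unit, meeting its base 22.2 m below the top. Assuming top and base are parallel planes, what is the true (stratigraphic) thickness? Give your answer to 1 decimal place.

Two edge vectors: BH-1→BH-2 = (458, -357, 245), BH-1→BH-3 = (-40, -248, -52).
Normal n = (BH-1→BH-2) × (BH-1→BH-3) = (79324, 14016, -127864).
So ∂z/∂E = −n_x/n_z = 0.62038 and ∂z/∂N = −n_y/n_z = 0.10962.
|∇z| = √(a²+b²) = 0.62999, so dip δ = arctan(0.62999) = 32.21°.
True thickness = vertical thickness × cos δ = 22.2 × cos 32.21° = 18.8 m.

18.8 m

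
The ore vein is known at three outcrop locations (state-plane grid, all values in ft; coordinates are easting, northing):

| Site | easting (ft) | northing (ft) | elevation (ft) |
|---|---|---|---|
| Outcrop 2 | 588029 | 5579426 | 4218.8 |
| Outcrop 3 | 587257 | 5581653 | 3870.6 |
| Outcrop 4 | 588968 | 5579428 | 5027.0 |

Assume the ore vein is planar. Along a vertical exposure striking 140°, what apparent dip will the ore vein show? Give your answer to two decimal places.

23.96°

Two edge vectors: Outcrop 2→Outcrop 3 = (-772, 2227, -348.2), Outcrop 2→Outcrop 4 = (939, 2, 808.2).
Normal n = (Outcrop 2→Outcrop 3) × (Outcrop 2→Outcrop 4) = (1800557.8, 296970.6, -2092697).
So ∂z/∂easting = −n_x/n_z = 0.86040 and ∂z/∂northing = −n_y/n_z = 0.14191.
Unit vector along 140° is (sin 140°, cos 140°) = (0.6428, -0.7660).
Slope in that direction = a·(0.6428) + b·(-0.7660) = 0.44435.
Apparent dip = arctan|0.44435| = 23.96° (true dip is 41.1°, so apparent ≤ true as expected).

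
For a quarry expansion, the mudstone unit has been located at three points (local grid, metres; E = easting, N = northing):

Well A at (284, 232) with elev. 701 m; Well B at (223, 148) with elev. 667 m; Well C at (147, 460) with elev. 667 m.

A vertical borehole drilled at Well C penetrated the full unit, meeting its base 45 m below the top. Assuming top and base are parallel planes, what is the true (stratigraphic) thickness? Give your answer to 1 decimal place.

41.3 m

Let the plane be z = a·E + b·N + c.
Well B−Well A: −61a − 84b = −34;  Well C−Well A: −137a + 228b = −34.
Solving gives a = 0.41737, b = 0.10167.
|∇z| = √(a²+b²) = 0.42958, so dip δ = arctan(0.42958) = 23.25°.
True thickness = vertical thickness × cos δ = 45 × cos 23.25° = 41.3 m.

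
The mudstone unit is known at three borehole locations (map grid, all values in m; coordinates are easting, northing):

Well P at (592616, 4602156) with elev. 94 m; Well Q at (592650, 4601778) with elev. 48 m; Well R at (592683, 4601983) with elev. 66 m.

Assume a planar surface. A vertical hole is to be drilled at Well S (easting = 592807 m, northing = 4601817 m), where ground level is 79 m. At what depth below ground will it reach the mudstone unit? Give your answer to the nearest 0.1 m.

47.9 m

Two edge vectors: Well P→Well Q = (34, -378, -46), Well P→Well R = (67, -173, -28).
Normal n = (Well P→Well Q) × (Well P→Well R) = (2626, -2130, 19444).
So ∂z/∂easting = −n_x/n_z = −0.135054516 and ∂z/∂northing = −n_y/n_z = 0.109545361.
Intercept c from Well P: 94 + 80035.47 − 504144.84 = −424015.37.
At (592807, 4601817): z_contact = −80061.26 + 504107.70 − 424015.37 = 31.07 m.
Depth below ground = 79 − 31.07 = 47.9 m.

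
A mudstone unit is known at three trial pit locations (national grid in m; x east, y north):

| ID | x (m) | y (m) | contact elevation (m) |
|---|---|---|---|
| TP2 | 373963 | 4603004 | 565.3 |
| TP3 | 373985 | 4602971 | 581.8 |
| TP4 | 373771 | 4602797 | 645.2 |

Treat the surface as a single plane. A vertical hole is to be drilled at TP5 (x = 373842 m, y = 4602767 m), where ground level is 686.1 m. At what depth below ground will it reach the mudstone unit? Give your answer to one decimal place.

22.3 m

Let the plane be z = a·x + b·y + c.
TP3−TP2: 22a − 33b = 16.5;  TP4−TP2: −192a − 207b = 79.9.
Solving gives a = 0.071515152, b = −0.452323232.
Then c = 565.3 − a·373963 − b·4603004 = 2055866.93.
At (373842, 4602767): z_contact = 26735.37 − 2081938.45 + 2055866.93 = 663.85 m.
Depth below ground = 686.1 − 663.85 = 22.3 m.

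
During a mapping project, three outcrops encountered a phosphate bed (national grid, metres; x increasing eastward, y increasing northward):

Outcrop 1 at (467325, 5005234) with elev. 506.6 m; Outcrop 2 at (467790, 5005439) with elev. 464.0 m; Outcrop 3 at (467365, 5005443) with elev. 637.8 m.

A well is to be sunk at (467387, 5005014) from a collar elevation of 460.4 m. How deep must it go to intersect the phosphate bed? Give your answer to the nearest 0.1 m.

Let the plane be z = a·x + b·y + c.
Outcrop 2−Outcrop 1: 465a + 205b = −42.6;  Outcrop 3−Outcrop 1: 40a + 209b = 131.2.
Solving gives a = −0.402308254, b = 0.704747991.
Then c = 506.6 − a·467325 − b·5005234 = −3338913.30.
At (467387, 5005014): z_contact = −188033.65 + 3527273.56 − 3338913.30 = 326.61 m.
Depth below ground = 460.4 − 326.61 = 133.8 m.

133.8 m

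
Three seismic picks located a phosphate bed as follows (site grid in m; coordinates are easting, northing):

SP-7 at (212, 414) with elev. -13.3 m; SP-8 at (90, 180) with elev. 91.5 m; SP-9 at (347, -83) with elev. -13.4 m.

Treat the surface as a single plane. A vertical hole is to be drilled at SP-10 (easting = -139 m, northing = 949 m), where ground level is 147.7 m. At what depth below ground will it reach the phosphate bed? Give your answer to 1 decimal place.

44.7 m

Two edge vectors: SP-7→SP-8 = (-122, -234, 104.8), SP-7→SP-9 = (135, -497, -0.1).
Normal n = (SP-7→SP-8) × (SP-7→SP-9) = (52109, 14135.8, 92224).
So ∂z/∂easting = −n_x/n_z = −0.56503 and ∂z/∂northing = −n_y/n_z = −0.15328.
Intercept c from SP-7: -13.3 + 119.79 + 63.46 = 169.94.
At (-139, 949): z_contact = 78.54 − 145.46 + 169.94 = 103.02 m.
Depth below ground = 147.7 − 103.02 = 44.7 m.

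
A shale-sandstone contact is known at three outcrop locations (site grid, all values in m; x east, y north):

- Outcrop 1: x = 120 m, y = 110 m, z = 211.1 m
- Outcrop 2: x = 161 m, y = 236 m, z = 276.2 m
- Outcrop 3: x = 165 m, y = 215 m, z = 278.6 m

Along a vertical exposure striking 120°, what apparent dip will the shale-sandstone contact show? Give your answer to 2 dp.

Two edge vectors: Outcrop 1→Outcrop 2 = (41, 126, 65.1), Outcrop 1→Outcrop 3 = (45, 105, 67.5).
Normal n = (Outcrop 1→Outcrop 2) × (Outcrop 1→Outcrop 3) = (1669.5, 162, -1365).
So ∂z/∂x = −n_x/n_z = 1.22308 and ∂z/∂y = −n_y/n_z = 0.11868.
Unit vector along 120° is (sin 120°, cos 120°) = (0.8660, -0.5000).
Slope in that direction = a·(0.8660) + b·(-0.5000) = 0.99988.
Apparent dip = arctan|0.99988| = 45.00° (true dip is 50.9°, so apparent ≤ true as expected).

45.00°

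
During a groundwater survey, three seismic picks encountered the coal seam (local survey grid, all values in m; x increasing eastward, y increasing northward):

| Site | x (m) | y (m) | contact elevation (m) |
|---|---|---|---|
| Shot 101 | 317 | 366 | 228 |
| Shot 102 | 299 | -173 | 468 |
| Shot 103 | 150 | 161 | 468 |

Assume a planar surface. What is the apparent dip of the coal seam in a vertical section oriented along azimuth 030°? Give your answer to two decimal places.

Two edge vectors: Shot 101→Shot 102 = (-18, -539, 240), Shot 101→Shot 103 = (-167, -205, 240).
Normal n = (Shot 101→Shot 102) × (Shot 101→Shot 103) = (-80160, -35760, -86323).
So ∂z/∂x = −n_x/n_z = −0.92861 and ∂z/∂y = −n_y/n_z = −0.41426.
Unit vector along 030° is (sin 30°, cos 30°) = (0.5000, 0.8660).
Slope in that direction = a·(0.5000) + b·(0.8660) = −0.82306.
Apparent dip = arctan|0.82306| = 39.46° (true dip is 45.5°, so apparent ≤ true as expected).

39.46°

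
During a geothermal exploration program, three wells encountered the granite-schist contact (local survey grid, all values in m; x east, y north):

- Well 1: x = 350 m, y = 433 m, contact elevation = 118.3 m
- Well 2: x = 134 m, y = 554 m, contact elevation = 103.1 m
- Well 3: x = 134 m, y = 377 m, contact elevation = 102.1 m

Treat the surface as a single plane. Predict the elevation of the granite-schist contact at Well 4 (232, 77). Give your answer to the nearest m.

Two edge vectors: Well 1→Well 2 = (-216, 121, -15.2), Well 1→Well 3 = (-216, -56, -16.2).
Normal n = (Well 1→Well 2) × (Well 1→Well 3) = (-2811.4, -216, 38232).
So ∂z/∂x = −n_x/n_z = 0.07354 and ∂z/∂y = −n_y/n_z = 0.00565.
Intercept c from Well 1: 118.3 − 25.74 − 2.45 = 90.12.
At (232, 77): z = 17.1 + 0.4 + 90.12 = 107.6 m.

108 m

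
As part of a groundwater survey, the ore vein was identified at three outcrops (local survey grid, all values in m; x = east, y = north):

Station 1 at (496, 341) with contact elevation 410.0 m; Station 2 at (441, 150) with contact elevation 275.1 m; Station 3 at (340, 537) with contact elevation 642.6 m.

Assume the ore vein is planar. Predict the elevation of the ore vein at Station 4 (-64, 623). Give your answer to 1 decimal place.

Let the plane be z = a·x + b·y + c.
Station 2−Station 1: −55a − 191b = −134.9;  Station 3−Station 1: −156a + 196b = 232.6.
Solving gives a = −0.44327, b = 0.83393.
Then c = 410 − a·496 − b·341 = 345.49.
At (-64, 623): z = 28.4 + 519.5 + 345.49 = 893.4 m.

893.4 m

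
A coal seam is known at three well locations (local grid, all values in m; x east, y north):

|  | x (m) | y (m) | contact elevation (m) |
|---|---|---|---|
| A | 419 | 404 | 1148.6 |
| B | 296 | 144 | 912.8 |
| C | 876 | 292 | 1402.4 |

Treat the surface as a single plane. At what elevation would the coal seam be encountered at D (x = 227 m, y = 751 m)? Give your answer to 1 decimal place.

1215.1 m

Two edge vectors: A→B = (-123, -260, -235.8), A→C = (457, -112, 253.8).
Normal n = (A→B) × (A→C) = (-92397.6, -76543.2, 132596).
So ∂z/∂x = −n_x/n_z = 0.69684 and ∂z/∂y = −n_y/n_z = 0.57727.
Intercept c from A: 1148.6 − 291.97 − 233.22 = 623.41.
At (227, 751): z = 158.2 + 433.5 + 623.41 = 1215.1 m.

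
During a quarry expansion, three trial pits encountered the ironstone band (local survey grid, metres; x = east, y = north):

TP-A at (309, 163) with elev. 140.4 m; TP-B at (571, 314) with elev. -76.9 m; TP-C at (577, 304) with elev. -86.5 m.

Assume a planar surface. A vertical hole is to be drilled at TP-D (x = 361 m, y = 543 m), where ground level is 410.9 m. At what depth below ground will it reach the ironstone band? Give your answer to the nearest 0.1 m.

Two edge vectors: TP-A→TP-B = (262, 151, -217.3), TP-A→TP-C = (268, 141, -226.9).
Normal n = (TP-A→TP-B) × (TP-A→TP-C) = (-3622.6, 1211.4, -3526).
So ∂z/∂x = −n_x/n_z = −1.02740 and ∂z/∂y = −n_y/n_z = 0.34356.
Intercept c from TP-A: 140.4 + 317.47 − 56.00 = 401.86.
At (361, 543): z_contact = −370.89 + 186.55 + 401.86 = 217.53 m.
Depth below ground = 410.9 − 217.53 = 193.4 m.

193.4 m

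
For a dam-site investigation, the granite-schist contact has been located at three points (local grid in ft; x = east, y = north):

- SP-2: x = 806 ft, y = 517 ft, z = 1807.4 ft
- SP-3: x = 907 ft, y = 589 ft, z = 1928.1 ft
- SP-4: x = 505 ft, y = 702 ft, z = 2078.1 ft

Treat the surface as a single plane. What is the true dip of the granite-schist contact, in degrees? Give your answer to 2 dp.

57.66°

Let the plane be z = a·x + b·y + c.
SP-3−SP-2: 101a + 72b = 120.7;  SP-4−SP-2: −301a + 185b = 270.7.
Solving gives a = 0.07035, b = 1.57770.
Gradient magnitude |∇z| = √(a² + b²) = √(0.00495 + 2.48915) = 1.57927.
True dip = arctan(1.57927) = 57.66°, dipping toward S (azimuth ≈ 183°).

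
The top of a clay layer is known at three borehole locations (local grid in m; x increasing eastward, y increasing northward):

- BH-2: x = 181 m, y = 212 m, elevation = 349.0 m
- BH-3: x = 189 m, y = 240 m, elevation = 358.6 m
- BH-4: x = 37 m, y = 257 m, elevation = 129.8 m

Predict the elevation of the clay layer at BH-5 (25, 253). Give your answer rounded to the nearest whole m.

112 m

Two edge vectors: BH-2→BH-3 = (8, 28, 9.6), BH-2→BH-4 = (-144, 45, -219.2).
Normal n = (BH-2→BH-3) × (BH-2→BH-4) = (-6569.6, 371.2, 4392).
So ∂z/∂x = −n_x/n_z = 1.49581 and ∂z/∂y = −n_y/n_z = −0.08452.
Intercept c from BH-2: 349 − 270.74 + 17.92 = 96.18.
At (25, 253): z = 37.4 − 21.4 + 96.18 = 112.2 m.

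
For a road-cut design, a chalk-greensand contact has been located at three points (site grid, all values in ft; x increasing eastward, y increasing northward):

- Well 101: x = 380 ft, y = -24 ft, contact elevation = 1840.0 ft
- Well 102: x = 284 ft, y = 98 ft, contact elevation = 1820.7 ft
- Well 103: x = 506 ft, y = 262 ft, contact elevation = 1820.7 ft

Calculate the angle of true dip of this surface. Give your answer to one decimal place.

7.1°

Two edge vectors: Well 101→Well 102 = (-96, 122, -19.3), Well 101→Well 103 = (126, 286, -19.3).
Normal n = (Well 101→Well 102) × (Well 101→Well 103) = (3165.2, -4284.6, -42828).
So ∂z/∂x = −n_x/n_z = 0.07390 and ∂z/∂y = −n_y/n_z = −0.10004.
Gradient magnitude |∇z| = √(a² + b²) = √(0.00546 + 0.01001) = 0.12438.
True dip = arctan(0.12438) = 7.1°, dipping toward NW (azimuth ≈ 324°).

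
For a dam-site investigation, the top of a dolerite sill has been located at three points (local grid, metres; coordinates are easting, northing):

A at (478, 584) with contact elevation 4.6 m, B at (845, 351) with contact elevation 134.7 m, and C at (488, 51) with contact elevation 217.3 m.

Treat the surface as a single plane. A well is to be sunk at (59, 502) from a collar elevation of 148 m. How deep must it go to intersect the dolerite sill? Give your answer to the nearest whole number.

Two edge vectors: A→B = (367, -233, 130.1), A→C = (10, -533, 212.7).
Normal n = (A→B) × (A→C) = (19784.2, -76759.9, -193281).
So ∂z/∂easting = −n_x/n_z = 0.10236 and ∂z/∂northing = −n_y/n_z = −0.39714.
Intercept c from A: 4.6 − 48.93 + 231.93 = 187.60.
At (59, 502): z_contact = 6.0 − 199.4 + 187.60 = -5.7 m.
Depth below ground = 148 − (-5.7) = 154 m.

154 m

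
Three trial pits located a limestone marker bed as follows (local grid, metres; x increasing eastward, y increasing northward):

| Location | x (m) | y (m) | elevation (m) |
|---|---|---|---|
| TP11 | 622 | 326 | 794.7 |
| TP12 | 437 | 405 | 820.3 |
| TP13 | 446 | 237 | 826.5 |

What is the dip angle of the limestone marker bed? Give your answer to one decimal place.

Let the plane be z = a·x + b·y + c.
TP12−TP11: −185a + 79b = 25.6;  TP13−TP11: −176a − 89b = 31.8.
Solving gives a = −0.15775, b = −0.04536.
Gradient magnitude |∇z| = √(a² + b²) = √(0.02488 + 0.00206) = 0.16414.
True dip = arctan(0.16414) = 9.3°, dipping toward ENE (azimuth ≈ 074°).

9.3°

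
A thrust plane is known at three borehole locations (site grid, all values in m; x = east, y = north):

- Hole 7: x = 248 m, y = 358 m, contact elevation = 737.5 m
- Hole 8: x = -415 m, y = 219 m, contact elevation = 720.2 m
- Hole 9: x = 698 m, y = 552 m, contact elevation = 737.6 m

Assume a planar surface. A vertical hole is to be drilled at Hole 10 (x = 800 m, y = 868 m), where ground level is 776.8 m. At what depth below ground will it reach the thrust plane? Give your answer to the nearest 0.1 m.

71.0 m

Let the plane be z = a·x + b·y + c.
Hole 8−Hole 7: −663a − 139b = −17.3;  Hole 9−Hole 7: 450a + 194b = 0.1.
Solving gives a = 0.05059, b = −0.11682.
Then c = 737.5 − a·248 − b·358 = 766.78.
At (800, 868): z_contact = 40.47 − 101.40 + 766.78 = 705.84 m.
Depth below ground = 776.8 − 705.84 = 71.0 m.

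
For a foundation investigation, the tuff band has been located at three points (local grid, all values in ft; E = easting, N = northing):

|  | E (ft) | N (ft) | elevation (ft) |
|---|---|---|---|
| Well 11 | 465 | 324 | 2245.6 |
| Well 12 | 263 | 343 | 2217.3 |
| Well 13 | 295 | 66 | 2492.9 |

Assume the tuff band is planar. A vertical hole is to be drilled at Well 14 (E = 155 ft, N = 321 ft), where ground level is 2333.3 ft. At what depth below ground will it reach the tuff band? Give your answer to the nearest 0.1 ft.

99.3 ft

Let the plane be z = a·E + b·N + c.
Well 12−Well 11: −202a + 19b = −28.3;  Well 13−Well 11: −170a − 258b = 247.3.
Solving gives a = 0.04703, b = −0.98951.
Then c = 2245.6 − a·465 − b·324 = 2544.34.
At (155, 321): z_contact = 7.29 − 317.63 + 2544.34 = 2233.99 ft.
Depth below ground = 2333.3 − 2233.99 = 99.3 ft.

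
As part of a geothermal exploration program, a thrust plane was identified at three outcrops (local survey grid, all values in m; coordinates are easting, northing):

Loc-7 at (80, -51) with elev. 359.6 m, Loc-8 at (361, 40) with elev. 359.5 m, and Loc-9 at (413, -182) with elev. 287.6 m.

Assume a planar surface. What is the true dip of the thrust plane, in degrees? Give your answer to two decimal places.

17.56°

Let the plane be z = a·easting + b·northing + c.
Loc-8−Loc-7: 281a + 91b = −0.1;  Loc-9−Loc-7: 333a − 131b = −72.
Solving gives a = −0.09782, b = 0.30096.
Gradient magnitude |∇z| = √(a² + b²) = √(0.00957 + 0.09058) = 0.31646.
True dip = arctan(0.31646) = 17.56°, dipping toward SSE (azimuth ≈ 162°).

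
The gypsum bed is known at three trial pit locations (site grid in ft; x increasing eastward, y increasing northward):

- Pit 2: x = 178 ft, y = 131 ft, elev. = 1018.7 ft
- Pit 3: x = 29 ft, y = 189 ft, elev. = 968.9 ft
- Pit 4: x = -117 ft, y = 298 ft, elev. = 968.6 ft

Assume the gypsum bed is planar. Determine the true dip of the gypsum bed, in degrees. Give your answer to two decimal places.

49.27°

Two edge vectors: Pit 2→Pit 3 = (-149, 58, -49.8), Pit 2→Pit 4 = (-295, 167, -50.1).
Normal n = (Pit 2→Pit 3) × (Pit 2→Pit 4) = (5410.8, 7226.1, -7773).
So ∂z/∂x = −n_x/n_z = 0.69610 and ∂z/∂y = −n_y/n_z = 0.92964.
Gradient magnitude |∇z| = √(a² + b²) = √(0.48456 + 0.86423) = 1.16137.
True dip = arctan(1.16137) = 49.27°, dipping toward SW (azimuth ≈ 217°).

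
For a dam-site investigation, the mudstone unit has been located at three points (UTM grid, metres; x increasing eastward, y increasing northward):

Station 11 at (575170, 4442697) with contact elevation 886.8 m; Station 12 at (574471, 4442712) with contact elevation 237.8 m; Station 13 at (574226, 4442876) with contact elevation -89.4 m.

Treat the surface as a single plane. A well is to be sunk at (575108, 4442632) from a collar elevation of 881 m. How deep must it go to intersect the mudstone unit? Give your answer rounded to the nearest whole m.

10 m

Let the plane be z = a·x + b·y + c.
Station 12−Station 11: −699a + 15b = −649;  Station 13−Station 11: −944a + 179b = −976.2.
Solving gives a = 0.91498815, b = −0.62821892.
Then c = 886.8 − a·575170 − b·4442697 = 2265599.39.
At (575108, 4442632): z_contact = 526217.0 − 2790945.5 + 2265599.39 = 870.9 m.
Depth below ground = 881 − 870.9 = 10 m.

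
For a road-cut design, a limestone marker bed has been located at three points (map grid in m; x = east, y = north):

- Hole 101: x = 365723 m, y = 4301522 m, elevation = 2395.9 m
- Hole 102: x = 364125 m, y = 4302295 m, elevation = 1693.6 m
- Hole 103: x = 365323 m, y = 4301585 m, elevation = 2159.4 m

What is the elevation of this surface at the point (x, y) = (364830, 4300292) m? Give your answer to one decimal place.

1230.3 m

Let the plane be z = a·x + b·y + c.
Hole 102−Hole 101: −1598a + 773b = −702.3;  Hole 103−Hole 101: −400a + 63b = −236.5.
Solving gives a = 0.664519532, b = 0.465203380.
Then c = 2395.9 − a·365723 − b·4301522 = −2241716.75.
At (364830, 4300292): z = 242436.7 + 2000510.4 − 2241716.75 = 1230.3 m.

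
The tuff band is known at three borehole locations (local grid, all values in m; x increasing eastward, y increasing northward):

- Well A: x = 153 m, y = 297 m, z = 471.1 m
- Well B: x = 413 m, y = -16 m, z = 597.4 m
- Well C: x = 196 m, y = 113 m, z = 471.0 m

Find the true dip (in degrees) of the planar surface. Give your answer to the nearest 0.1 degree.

Two edge vectors: Well A→Well B = (260, -313, 126.3), Well A→Well C = (43, -184, -0.1).
Normal n = (Well A→Well B) × (Well A→Well C) = (23270.5, 5456.9, -34381).
So ∂z/∂x = −n_x/n_z = 0.67684 and ∂z/∂y = −n_y/n_z = 0.15872.
Gradient magnitude |∇z| = √(a² + b²) = √(0.45811 + 0.02519) = 0.69520.
True dip = arctan(0.69520) = 34.8°, dipping toward WSW (azimuth ≈ 257°).

34.8°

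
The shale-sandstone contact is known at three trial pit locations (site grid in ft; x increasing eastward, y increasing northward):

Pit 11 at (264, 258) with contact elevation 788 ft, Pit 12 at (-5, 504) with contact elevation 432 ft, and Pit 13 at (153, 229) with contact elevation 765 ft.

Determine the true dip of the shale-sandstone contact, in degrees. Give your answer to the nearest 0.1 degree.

Two edge vectors: Pit 11→Pit 12 = (-269, 246, -356), Pit 11→Pit 13 = (-111, -29, -23).
Normal n = (Pit 11→Pit 12) × (Pit 11→Pit 13) = (-15982, 33329, 35107).
So ∂z/∂x = −n_x/n_z = 0.45524 and ∂z/∂y = −n_y/n_z = −0.94935.
Gradient magnitude |∇z| = √(a² + b²) = √(0.20724 + 0.90127) = 1.05286.
True dip = arctan(1.05286) = 46.5°, dipping toward NNW (azimuth ≈ 334°).

46.5°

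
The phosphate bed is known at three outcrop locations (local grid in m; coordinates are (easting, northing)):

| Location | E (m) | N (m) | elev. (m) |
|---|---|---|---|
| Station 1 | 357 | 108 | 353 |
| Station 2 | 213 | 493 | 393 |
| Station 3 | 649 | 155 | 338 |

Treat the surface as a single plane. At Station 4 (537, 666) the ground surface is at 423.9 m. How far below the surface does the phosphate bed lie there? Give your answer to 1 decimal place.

37.9 m

Two edge vectors: Station 1→Station 2 = (-144, 385, 40), Station 1→Station 3 = (292, 47, -15).
Normal n = (Station 1→Station 2) × (Station 1→Station 3) = (-7655, 9520, -119188).
So ∂z/∂E = −n_x/n_z = −0.06423 and ∂z/∂N = −n_y/n_z = 0.07987.
Intercept c from Station 1: 353 + 22.93 − 8.63 = 367.30.
At (537, 666): z_contact = −34.49 + 53.20 + 367.30 = 386.01 m.
Depth below ground = 423.9 − 386.01 = 37.9 m.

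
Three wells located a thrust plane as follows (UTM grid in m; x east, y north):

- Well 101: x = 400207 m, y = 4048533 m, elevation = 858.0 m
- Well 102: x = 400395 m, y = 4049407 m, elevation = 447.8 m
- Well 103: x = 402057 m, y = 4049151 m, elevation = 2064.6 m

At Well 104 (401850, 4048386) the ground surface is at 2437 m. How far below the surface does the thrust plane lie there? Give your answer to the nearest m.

Two edge vectors: Well 101→Well 102 = (188, 874, -410.2), Well 101→Well 103 = (1850, 618, 1206.6).
Normal n = (Well 101→Well 102) × (Well 101→Well 103) = (1308072, -985710.8, -1500716).
So ∂z/∂x = −n_x/n_z = 0.87163194 and ∂z/∂y = −n_y/n_z = −0.65682701.
Intercept c from Well 101: 858 − 348833.20 + 2659185.82 = 2311210.61.
At (401850, 4048386): z_contact = 350265.3 − 2659089.3 + 2311210.61 = 2386.6 m.
Depth below ground = 2437 − 2386.6 = 50 m.

50 m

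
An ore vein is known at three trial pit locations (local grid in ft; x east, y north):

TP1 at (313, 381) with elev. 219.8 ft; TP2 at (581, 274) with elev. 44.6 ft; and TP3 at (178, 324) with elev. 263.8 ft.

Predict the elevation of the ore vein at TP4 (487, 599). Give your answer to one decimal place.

220.8 ft

Two edge vectors: TP1→TP2 = (268, -107, -175.2), TP1→TP3 = (-135, -57, 44).
Normal n = (TP1→TP2) × (TP1→TP3) = (-14694.4, 11860, -29721).
So ∂z/∂x = −n_x/n_z = −0.49441 and ∂z/∂y = −n_y/n_z = 0.39904.
Intercept c from TP1: 219.8 + 154.75 − 152.04 = 222.51.
At (487, 599): z = −240.8 + 239.0 + 222.51 = 220.8 ft.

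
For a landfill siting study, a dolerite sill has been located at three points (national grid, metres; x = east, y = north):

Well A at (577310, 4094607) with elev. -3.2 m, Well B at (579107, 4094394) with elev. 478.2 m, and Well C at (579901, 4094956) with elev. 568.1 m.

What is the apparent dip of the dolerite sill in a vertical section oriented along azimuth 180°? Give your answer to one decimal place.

10.6°

Let the plane be z = a·x + b·y + c.
Well B−Well A: 1797a − 213b = 481.4;  Well C−Well A: 2591a + 349b = 571.3.
Solving gives a = 0.24571, b = −0.18717.
Unit vector along 180° is (sin 180°, cos 180°) = (0.0000, -1.0000).
Slope in that direction = a·(0.0000) + b·(-1.0000) = 0.18717.
Apparent dip = arctan|0.18717| = 10.6° (true dip is 17.2°, so apparent ≤ true as expected).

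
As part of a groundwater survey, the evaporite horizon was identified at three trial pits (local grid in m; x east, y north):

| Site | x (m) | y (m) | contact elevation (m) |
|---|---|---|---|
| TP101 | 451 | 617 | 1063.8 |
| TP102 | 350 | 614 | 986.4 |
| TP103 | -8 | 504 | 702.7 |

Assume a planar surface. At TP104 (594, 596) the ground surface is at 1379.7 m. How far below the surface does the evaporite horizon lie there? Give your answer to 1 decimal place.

208.7 m

Two edge vectors: TP101→TP102 = (-101, -3, -77.4), TP101→TP103 = (-459, -113, -361.1).
Normal n = (TP101→TP102) × (TP101→TP103) = (-7662.9, -944.5, 10036).
So ∂z/∂x = −n_x/n_z = 0.76354 and ∂z/∂y = −n_y/n_z = 0.09411.
Intercept c from TP101: 1063.8 − 344.36 − 58.07 = 661.38.
At (594, 596): z_contact = 453.54 + 56.09 + 661.38 = 1171.01 m.
Depth below ground = 1379.7 − 1171.01 = 208.7 m.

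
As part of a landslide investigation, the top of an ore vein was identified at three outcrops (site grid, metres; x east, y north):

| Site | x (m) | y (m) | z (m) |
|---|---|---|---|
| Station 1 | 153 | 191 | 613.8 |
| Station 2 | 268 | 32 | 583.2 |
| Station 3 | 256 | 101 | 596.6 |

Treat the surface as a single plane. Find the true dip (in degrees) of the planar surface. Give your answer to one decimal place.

11.0°

Let the plane be z = a·x + b·y + c.
Station 2−Station 1: 115a − 159b = −30.6;  Station 3−Station 1: 103a − 90b = −17.2.
Solving gives a = 0.00319, b = 0.19476.
Gradient magnitude |∇z| = √(a² + b²) = √(0.00001 + 0.03793) = 0.19478.
True dip = arctan(0.19478) = 11.0°, dipping toward S (azimuth ≈ 181°).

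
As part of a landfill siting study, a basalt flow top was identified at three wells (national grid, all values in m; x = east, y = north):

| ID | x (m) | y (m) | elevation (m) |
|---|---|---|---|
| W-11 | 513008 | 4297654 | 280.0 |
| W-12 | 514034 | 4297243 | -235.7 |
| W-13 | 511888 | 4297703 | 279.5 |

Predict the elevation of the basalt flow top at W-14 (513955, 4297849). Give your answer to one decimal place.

613.8 m

Two edge vectors: W-11→W-12 = (1026, -411, -515.7), W-11→W-13 = (-1120, 49, -0.5).
Normal n = (W-11→W-12) × (W-11→W-13) = (25474.8, 578097, -410046).
So ∂z/∂x = −n_x/n_z = 0.062126688 and ∂z/∂y = −n_y/n_z = 1.409834506.
Intercept c from W-11: 280 − 31871.49 − 6058980.91 = −6090572.39.
At (513955, 4297849): z = 31930.3 + 6059255.8 − 6090572.39 = 613.8 m.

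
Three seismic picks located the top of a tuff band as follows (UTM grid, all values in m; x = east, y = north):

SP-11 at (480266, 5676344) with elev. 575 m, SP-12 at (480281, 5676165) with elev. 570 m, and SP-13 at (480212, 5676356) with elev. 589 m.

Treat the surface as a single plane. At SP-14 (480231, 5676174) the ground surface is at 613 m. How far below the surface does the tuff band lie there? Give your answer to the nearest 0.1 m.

Let the plane be z = a·x + b·y + c.
SP-12−SP-11: 15a − 179b = −5;  SP-13−SP-11: −54a + 12b = 14.
Solving gives a = −0.257853679, b = 0.006325111.
Then c = 575 − a·480266 − b·5676344 = 88509.85.
At (480231, 5676174): z_contact = −123829.33 + 35902.43 + 88509.85 = 582.95 m.
Depth below ground = 613 − 582.95 = 30.1 m.

30.1 m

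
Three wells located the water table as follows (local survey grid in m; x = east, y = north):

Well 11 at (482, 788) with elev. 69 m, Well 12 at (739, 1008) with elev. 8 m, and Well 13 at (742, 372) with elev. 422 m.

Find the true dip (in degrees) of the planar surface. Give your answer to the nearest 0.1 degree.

Two edge vectors: Well 11→Well 12 = (257, 220, -61), Well 11→Well 13 = (260, -416, 353).
Normal n = (Well 11→Well 12) × (Well 11→Well 13) = (52284, -106581, -164112).
So ∂z/∂x = −n_x/n_z = 0.31859 and ∂z/∂y = −n_y/n_z = −0.64944.
Gradient magnitude |∇z| = √(a² + b²) = √(0.10150 + 0.42177) = 0.72337.
True dip = arctan(0.72337) = 35.9°, dipping toward NNW (azimuth ≈ 334°).

35.9°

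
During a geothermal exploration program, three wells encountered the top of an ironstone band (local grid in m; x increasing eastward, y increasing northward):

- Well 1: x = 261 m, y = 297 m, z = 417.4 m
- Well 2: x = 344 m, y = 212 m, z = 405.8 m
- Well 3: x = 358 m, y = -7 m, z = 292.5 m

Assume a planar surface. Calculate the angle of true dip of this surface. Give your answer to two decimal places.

Let the plane be z = a·x + b·y + c.
Well 2−Well 1: 83a − 85b = −11.6;  Well 3−Well 1: 97a − 304b = −124.9.
Solving gives a = 0.41738, b = 0.54403.
Gradient magnitude |∇z| = √(a² + b²) = √(0.17421 + 0.29597) = 0.68570.
True dip = arctan(0.68570) = 34.44°, dipping toward SW (azimuth ≈ 217°).

34.44°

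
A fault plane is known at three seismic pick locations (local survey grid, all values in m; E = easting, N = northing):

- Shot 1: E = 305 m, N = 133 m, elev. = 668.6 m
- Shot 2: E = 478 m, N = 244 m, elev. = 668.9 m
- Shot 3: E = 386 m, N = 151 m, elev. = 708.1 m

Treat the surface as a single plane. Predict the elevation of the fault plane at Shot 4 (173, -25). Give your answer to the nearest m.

Let the plane be z = a·E + b·N + c.
Shot 2−Shot 1: 173a + 111b = 0.3;  Shot 3−Shot 1: 81a + 18b = 39.5.
Solving gives a = 0.74513, b = −1.15862.
Then c = 668.6 − a·305 − b·133 = 595.43.
At (173, -25): z = 128.9 + 29.0 + 595.43 = 753.3 m.

753 m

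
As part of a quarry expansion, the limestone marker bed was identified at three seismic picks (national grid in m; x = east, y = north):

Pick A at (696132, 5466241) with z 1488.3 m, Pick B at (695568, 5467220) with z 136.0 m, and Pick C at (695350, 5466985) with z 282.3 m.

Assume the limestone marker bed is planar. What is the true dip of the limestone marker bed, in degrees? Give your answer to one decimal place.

50.2°

Two edge vectors: Pick A→Pick B = (-564, 979, -1352.3), Pick A→Pick C = (-782, 744, -1206).
Normal n = (Pick A→Pick B) × (Pick A→Pick C) = (-174562.8, 377314.6, 345962).
So ∂z/∂x = −n_x/n_z = 0.50457 and ∂z/∂y = −n_y/n_z = −1.09062.
Gradient magnitude |∇z| = √(a² + b²) = √(0.25459 + 1.18946) = 1.20169.
True dip = arctan(1.20169) = 50.2°, dipping toward NNW (azimuth ≈ 335°).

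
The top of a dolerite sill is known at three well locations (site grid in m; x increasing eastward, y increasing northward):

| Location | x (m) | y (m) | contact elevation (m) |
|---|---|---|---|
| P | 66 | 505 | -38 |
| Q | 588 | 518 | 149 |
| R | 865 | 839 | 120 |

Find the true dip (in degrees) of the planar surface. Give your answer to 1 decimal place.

Two edge vectors: P→Q = (522, 13, 187), P→R = (799, 334, 158).
Normal n = (P→Q) × (P→R) = (-60404, 66937, 163961).
So ∂z/∂x = −n_x/n_z = 0.36840 and ∂z/∂y = −n_y/n_z = −0.40825.
Gradient magnitude |∇z| = √(a² + b²) = √(0.13572 + 0.16667) = 0.54990.
True dip = arctan(0.54990) = 28.8°, dipping toward NW (azimuth ≈ 318°).

28.8°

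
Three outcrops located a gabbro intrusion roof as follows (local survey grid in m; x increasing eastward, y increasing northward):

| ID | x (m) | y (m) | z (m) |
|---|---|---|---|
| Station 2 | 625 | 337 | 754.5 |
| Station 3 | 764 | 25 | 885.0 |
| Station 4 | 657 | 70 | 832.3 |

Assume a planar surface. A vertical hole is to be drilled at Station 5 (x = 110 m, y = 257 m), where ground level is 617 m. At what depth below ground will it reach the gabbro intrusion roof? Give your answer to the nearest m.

Let the plane be z = a·x + b·y + c.
Station 3−Station 2: 139a − 312b = 130.5;  Station 4−Station 2: 32a − 267b = 77.8.
Solving gives a = 0.38962, b = −0.24469.
Then c = 754.5 − a·625 − b·337 = 593.45.
At (110, 257): z_contact = 42.9 − 62.9 + 593.45 = 573.4 m.
Depth below ground = 617 − 573.4 = 44 m.

44 m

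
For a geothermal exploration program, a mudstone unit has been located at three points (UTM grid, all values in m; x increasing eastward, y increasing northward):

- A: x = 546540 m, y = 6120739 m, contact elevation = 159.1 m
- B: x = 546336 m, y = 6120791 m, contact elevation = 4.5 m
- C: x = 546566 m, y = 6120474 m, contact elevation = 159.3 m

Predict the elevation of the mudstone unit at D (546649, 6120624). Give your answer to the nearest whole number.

Let the plane be z = a·x + b·y + c.
B−A: −204a + 52b = −154.6;  C−A: 26a − 265b = 0.2.
Solving gives a = 0.77708507, b = 0.07548759.
Then c = 159.1 − a·546540 − b·6120739 = −886588.82.
At (546649, 6120624): z = 424792.8 + 462031.2 − 886588.82 = 235.1 m.

235 m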